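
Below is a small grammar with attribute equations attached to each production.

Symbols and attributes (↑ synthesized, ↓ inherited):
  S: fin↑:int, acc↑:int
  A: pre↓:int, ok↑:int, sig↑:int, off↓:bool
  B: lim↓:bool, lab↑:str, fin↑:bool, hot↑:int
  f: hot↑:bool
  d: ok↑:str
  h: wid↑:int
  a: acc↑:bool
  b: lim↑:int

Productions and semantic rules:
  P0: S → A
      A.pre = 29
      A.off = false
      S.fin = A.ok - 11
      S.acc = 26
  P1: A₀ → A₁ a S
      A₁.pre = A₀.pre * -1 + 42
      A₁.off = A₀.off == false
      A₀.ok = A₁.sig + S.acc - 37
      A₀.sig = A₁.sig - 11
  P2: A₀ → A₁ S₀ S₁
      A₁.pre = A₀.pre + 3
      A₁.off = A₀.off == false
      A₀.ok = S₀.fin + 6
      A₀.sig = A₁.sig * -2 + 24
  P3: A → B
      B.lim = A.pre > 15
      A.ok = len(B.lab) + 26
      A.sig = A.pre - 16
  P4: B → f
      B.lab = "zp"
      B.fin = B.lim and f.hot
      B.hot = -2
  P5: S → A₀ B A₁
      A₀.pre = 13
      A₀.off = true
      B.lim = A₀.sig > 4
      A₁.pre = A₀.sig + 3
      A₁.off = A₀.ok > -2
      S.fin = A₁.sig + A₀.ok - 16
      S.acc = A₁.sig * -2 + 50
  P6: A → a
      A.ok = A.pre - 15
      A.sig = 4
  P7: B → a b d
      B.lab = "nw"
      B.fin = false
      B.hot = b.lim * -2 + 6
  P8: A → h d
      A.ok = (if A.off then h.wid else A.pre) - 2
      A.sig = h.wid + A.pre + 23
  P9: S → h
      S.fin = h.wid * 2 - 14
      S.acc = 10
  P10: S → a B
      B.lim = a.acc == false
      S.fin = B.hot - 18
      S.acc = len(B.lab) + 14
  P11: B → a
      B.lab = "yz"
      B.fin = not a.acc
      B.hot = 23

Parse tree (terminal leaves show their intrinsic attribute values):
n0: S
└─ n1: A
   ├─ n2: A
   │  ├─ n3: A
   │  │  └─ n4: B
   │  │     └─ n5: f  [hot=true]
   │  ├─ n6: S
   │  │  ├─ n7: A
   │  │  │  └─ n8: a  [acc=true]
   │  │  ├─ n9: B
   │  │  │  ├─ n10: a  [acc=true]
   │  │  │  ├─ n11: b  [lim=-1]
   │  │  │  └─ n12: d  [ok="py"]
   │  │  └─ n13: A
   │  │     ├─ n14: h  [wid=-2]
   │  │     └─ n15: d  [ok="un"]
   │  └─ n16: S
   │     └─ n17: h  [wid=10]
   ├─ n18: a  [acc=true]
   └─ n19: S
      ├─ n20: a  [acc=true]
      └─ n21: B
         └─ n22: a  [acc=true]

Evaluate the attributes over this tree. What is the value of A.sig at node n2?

24

1. n1.pre = 29  [29]
2. n1.off = false  [false]
3. n2.pre = 13  [A₀.pre * -1 + 42]
4. n2.off = true  [A₀.off == false]
5. n3.pre = 16  [A₀.pre + 3]
6. n3.off = false  [A₀.off == false]
7. n4.lim = true  [A.pre > 15]
8. n5.hot = true  [terminal]
9. n4.lab = "zp"  ["zp"]
10. n4.fin = true  [B.lim and f.hot]
11. n4.hot = -2  [-2]
12. n3.ok = 28  [len(B.lab) + 26]
13. n3.sig = 0  [A.pre - 16]
14. n7.pre = 13  [13]
15. n7.off = true  [true]
16. n8.acc = true  [terminal]
17. n7.ok = -2  [A.pre - 15]
18. n7.sig = 4  [4]
19. n9.lim = false  [A₀.sig > 4]
20. n10.acc = true  [terminal]
21. n11.lim = -1  [terminal]
22. n12.ok = "py"  [terminal]
23. n9.lab = "nw"  ["nw"]
24. n9.fin = false  [false]
25. n9.hot = 8  [b.lim * -2 + 6]
26. n13.pre = 7  [A₀.sig + 3]
27. n13.off = false  [A₀.ok > -2]
28. n14.wid = -2  [terminal]
29. n15.ok = "un"  [terminal]
30. n13.ok = 5  [(if A.off then h.wid else A.pre) - 2]
31. n13.sig = 28  [h.wid + A.pre + 23]
32. n6.fin = 10  [A₁.sig + A₀.ok - 16]
33. n6.acc = -6  [A₁.sig * -2 + 50]
34. n17.wid = 10  [terminal]
35. n16.fin = 6  [h.wid * 2 - 14]
36. n16.acc = 10  [10]
37. n2.ok = 16  [S₀.fin + 6]
38. n2.sig = 24  [A₁.sig * -2 + 24]
39. n18.acc = true  [terminal]
40. n20.acc = true  [terminal]
41. n21.lim = false  [a.acc == false]
42. n22.acc = true  [terminal]
43. n21.lab = "yz"  ["yz"]
44. n21.fin = false  [not a.acc]
45. n21.hot = 23  [23]
46. n19.fin = 5  [B.hot - 18]
47. n19.acc = 16  [len(B.lab) + 14]
48. n1.ok = 3  [A₁.sig + S.acc - 37]
49. n1.sig = 13  [A₁.sig - 11]
50. n0.fin = -8  [A.ok - 11]
51. n0.acc = 26  [26]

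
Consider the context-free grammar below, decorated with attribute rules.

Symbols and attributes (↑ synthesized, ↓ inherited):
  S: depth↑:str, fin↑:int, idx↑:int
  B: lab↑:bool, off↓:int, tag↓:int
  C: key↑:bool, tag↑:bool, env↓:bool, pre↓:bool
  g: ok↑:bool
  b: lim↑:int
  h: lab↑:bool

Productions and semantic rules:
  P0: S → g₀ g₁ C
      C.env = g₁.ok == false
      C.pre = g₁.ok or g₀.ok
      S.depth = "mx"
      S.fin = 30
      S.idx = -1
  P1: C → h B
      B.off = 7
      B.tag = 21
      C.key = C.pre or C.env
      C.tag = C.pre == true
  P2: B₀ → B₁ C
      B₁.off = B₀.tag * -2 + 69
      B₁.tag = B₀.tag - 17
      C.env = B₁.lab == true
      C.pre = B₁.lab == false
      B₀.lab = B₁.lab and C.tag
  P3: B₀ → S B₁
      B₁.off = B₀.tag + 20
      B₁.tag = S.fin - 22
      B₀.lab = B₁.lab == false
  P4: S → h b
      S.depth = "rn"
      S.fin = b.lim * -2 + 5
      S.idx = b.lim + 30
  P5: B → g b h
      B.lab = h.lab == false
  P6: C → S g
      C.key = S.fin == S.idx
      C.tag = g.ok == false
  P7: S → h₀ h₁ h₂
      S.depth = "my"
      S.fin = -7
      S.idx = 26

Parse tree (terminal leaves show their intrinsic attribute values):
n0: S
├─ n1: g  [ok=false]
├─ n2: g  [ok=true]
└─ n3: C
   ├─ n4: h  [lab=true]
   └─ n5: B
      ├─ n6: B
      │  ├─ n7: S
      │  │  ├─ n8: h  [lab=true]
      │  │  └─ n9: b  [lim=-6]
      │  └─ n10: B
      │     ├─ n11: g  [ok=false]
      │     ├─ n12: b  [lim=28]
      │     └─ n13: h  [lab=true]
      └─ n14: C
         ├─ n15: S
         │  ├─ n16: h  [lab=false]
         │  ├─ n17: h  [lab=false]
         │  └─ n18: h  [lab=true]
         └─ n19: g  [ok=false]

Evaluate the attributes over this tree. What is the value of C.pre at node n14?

1. n1.ok = false  [terminal]
2. n2.ok = true  [terminal]
3. n3.env = false  [g₁.ok == false]
4. n3.pre = true  [g₁.ok or g₀.ok]
5. n4.lab = true  [terminal]
6. n5.off = 7  [7]
7. n5.tag = 21  [21]
8. n6.off = 27  [B₀.tag * -2 + 69]
9. n6.tag = 4  [B₀.tag - 17]
10. n8.lab = true  [terminal]
11. n9.lim = -6  [terminal]
12. n7.depth = "rn"  ["rn"]
13. n7.fin = 17  [b.lim * -2 + 5]
14. n7.idx = 24  [b.lim + 30]
15. n10.off = 24  [B₀.tag + 20]
16. n10.tag = -5  [S.fin - 22]
17. n11.ok = false  [terminal]
18. n12.lim = 28  [terminal]
19. n13.lab = true  [terminal]
20. n10.lab = false  [h.lab == false]
21. n6.lab = true  [B₁.lab == false]
22. n14.env = true  [B₁.lab == true]
23. n14.pre = false  [B₁.lab == false]
24. n16.lab = false  [terminal]
25. n17.lab = false  [terminal]
26. n18.lab = true  [terminal]
27. n15.depth = "my"  ["my"]
28. n15.fin = -7  [-7]
29. n15.idx = 26  [26]
30. n19.ok = false  [terminal]
31. n14.key = false  [S.fin == S.idx]
32. n14.tag = true  [g.ok == false]
33. n5.lab = true  [B₁.lab and C.tag]
34. n3.key = true  [C.pre or C.env]
35. n3.tag = true  [C.pre == true]
36. n0.depth = "mx"  ["mx"]
37. n0.fin = 30  [30]
38. n0.idx = -1  [-1]

false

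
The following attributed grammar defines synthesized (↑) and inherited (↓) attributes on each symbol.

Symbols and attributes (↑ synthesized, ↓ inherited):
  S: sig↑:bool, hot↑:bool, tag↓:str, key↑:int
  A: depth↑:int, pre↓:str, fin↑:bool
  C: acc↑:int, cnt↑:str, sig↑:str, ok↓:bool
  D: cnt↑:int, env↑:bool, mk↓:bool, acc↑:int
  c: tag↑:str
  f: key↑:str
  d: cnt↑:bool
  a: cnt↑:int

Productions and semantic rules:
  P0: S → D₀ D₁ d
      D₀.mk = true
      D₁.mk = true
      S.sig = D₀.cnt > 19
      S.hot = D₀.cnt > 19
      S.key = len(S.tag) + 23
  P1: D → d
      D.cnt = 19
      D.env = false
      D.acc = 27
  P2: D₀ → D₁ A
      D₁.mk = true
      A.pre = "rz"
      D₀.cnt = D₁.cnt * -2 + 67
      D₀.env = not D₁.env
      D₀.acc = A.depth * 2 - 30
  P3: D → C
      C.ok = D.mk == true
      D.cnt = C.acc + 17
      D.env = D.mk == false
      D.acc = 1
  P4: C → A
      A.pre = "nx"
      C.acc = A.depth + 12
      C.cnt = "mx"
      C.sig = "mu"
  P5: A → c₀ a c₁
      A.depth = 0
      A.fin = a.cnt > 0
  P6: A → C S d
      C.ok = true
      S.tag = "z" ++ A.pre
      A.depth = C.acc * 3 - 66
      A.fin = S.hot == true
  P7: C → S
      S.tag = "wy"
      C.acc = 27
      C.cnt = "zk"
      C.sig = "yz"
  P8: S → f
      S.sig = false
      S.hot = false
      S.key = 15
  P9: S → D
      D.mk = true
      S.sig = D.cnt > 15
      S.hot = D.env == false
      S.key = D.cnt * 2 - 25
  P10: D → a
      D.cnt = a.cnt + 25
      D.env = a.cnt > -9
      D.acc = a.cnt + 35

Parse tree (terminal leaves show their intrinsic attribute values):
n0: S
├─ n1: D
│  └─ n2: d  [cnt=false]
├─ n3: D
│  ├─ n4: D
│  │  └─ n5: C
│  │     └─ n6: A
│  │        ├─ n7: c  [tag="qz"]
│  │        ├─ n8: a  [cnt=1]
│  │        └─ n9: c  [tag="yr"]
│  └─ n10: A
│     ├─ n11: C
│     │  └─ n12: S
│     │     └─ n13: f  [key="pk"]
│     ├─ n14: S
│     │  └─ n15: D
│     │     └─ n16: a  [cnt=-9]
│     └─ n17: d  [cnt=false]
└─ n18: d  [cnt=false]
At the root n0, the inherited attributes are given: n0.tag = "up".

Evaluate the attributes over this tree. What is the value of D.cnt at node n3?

9

1. n0.tag = "up"  [given at root]
2. n1.mk = true  [true]
3. n2.cnt = false  [terminal]
4. n1.cnt = 19  [19]
5. n1.env = false  [false]
6. n1.acc = 27  [27]
7. n3.mk = true  [true]
8. n4.mk = true  [true]
9. n5.ok = true  [D.mk == true]
10. n6.pre = "nx"  ["nx"]
11. n7.tag = "qz"  [terminal]
12. n8.cnt = 1  [terminal]
13. n9.tag = "yr"  [terminal]
14. n6.depth = 0  [0]
15. n6.fin = true  [a.cnt > 0]
16. n5.acc = 12  [A.depth + 12]
17. n5.cnt = "mx"  ["mx"]
18. n5.sig = "mu"  ["mu"]
19. n4.cnt = 29  [C.acc + 17]
20. n4.env = false  [D.mk == false]
21. n4.acc = 1  [1]
22. n10.pre = "rz"  ["rz"]
23. n11.ok = true  [true]
24. n12.tag = "wy"  ["wy"]
25. n13.key = "pk"  [terminal]
26. n12.sig = false  [false]
27. n12.hot = false  [false]
28. n12.key = 15  [15]
29. n11.acc = 27  [27]
30. n11.cnt = "zk"  ["zk"]
31. n11.sig = "yz"  ["yz"]
32. n14.tag = "zrz"  ["z" ++ A.pre]
33. n15.mk = true  [true]
34. n16.cnt = -9  [terminal]
35. n15.cnt = 16  [a.cnt + 25]
36. n15.env = false  [a.cnt > -9]
37. n15.acc = 26  [a.cnt + 35]
38. n14.sig = true  [D.cnt > 15]
39. n14.hot = true  [D.env == false]
40. n14.key = 7  [D.cnt * 2 - 25]
41. n17.cnt = false  [terminal]
42. n10.depth = 15  [C.acc * 3 - 66]
43. n10.fin = true  [S.hot == true]
44. n3.cnt = 9  [D₁.cnt * -2 + 67]
45. n3.env = true  [not D₁.env]
46. n3.acc = 0  [A.depth * 2 - 30]
47. n18.cnt = false  [terminal]
48. n0.sig = false  [D₀.cnt > 19]
49. n0.hot = false  [D₀.cnt > 19]
50. n0.key = 25  [len(S.tag) + 23]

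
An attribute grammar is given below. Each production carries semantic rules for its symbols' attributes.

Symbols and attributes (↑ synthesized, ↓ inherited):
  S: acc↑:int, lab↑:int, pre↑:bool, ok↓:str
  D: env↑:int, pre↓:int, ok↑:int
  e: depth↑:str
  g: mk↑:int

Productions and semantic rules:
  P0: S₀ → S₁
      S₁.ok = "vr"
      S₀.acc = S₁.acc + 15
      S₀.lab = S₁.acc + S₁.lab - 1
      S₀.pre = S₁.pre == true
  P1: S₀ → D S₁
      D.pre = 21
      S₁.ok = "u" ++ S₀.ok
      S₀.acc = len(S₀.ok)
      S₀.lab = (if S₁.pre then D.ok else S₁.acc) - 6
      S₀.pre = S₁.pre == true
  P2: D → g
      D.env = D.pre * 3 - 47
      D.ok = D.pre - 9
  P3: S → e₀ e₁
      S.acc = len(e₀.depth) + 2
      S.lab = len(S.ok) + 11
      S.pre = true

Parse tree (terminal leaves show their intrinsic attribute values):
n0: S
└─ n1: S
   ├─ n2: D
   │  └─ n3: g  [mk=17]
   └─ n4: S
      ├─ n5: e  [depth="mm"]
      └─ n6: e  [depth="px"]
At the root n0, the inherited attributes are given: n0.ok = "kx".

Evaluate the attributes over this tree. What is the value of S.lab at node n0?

7

1. n0.ok = "kx"  [given at root]
2. n1.ok = "vr"  ["vr"]
3. n2.pre = 21  [21]
4. n3.mk = 17  [terminal]
5. n2.env = 16  [D.pre * 3 - 47]
6. n2.ok = 12  [D.pre - 9]
7. n4.ok = "uvr"  ["u" ++ S₀.ok]
8. n5.depth = "mm"  [terminal]
9. n6.depth = "px"  [terminal]
10. n4.acc = 4  [len(e₀.depth) + 2]
11. n4.lab = 14  [len(S.ok) + 11]
12. n4.pre = true  [true]
13. n1.acc = 2  [len(S₀.ok)]
14. n1.lab = 6  [(if S₁.pre then D.ok else S₁.acc) - 6]
15. n1.pre = true  [S₁.pre == true]
16. n0.acc = 17  [S₁.acc + 15]
17. n0.lab = 7  [S₁.acc + S₁.lab - 1]
18. n0.pre = true  [S₁.pre == true]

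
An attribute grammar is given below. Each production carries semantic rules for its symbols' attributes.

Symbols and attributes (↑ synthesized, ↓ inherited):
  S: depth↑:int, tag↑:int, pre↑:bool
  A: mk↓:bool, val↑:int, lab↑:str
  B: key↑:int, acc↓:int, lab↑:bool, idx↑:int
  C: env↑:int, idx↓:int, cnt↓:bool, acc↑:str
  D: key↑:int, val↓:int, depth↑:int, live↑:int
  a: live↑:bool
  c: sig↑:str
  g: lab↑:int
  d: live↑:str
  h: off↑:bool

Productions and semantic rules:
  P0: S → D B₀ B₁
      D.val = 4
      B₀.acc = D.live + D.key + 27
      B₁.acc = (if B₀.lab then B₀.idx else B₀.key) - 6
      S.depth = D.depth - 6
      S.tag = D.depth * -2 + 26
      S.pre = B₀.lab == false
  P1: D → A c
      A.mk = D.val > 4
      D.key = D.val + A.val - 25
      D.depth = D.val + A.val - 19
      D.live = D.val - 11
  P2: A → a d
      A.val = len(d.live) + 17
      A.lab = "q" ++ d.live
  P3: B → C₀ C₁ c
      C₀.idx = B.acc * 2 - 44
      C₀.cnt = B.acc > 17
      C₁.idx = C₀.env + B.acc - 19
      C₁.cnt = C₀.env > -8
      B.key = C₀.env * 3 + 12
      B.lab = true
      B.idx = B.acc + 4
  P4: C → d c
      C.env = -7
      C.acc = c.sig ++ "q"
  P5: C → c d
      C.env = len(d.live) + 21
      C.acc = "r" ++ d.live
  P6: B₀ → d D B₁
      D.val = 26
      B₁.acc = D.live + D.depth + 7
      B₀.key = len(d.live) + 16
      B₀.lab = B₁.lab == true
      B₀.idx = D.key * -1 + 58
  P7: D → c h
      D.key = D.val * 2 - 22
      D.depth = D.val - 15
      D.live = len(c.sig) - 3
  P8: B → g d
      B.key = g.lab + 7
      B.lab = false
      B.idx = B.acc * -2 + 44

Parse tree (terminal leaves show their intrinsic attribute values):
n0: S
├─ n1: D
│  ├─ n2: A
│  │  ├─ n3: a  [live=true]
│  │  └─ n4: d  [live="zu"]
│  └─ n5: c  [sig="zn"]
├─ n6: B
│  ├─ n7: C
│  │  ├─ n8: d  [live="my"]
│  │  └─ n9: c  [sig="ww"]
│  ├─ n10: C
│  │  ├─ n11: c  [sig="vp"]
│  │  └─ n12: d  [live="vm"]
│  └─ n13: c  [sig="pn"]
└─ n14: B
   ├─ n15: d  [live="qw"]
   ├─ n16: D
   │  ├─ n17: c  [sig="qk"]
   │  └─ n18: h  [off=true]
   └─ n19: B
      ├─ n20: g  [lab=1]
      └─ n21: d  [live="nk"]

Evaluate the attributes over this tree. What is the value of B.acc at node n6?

18

1. n1.val = 4  [4]
2. n2.mk = false  [D.val > 4]
3. n3.live = true  [terminal]
4. n4.live = "zu"  [terminal]
5. n2.val = 19  [len(d.live) + 17]
6. n2.lab = "qzu"  ["q" ++ d.live]
7. n5.sig = "zn"  [terminal]
8. n1.key = -2  [D.val + A.val - 25]
9. n1.depth = 4  [D.val + A.val - 19]
10. n1.live = -7  [D.val - 11]
11. n6.acc = 18  [D.live + D.key + 27]
12. n7.idx = -8  [B.acc * 2 - 44]
13. n7.cnt = true  [B.acc > 17]
14. n8.live = "my"  [terminal]
15. n9.sig = "ww"  [terminal]
16. n7.env = -7  [-7]
17. n7.acc = "wwq"  [c.sig ++ "q"]
18. n10.idx = -8  [C₀.env + B.acc - 19]
19. n10.cnt = true  [C₀.env > -8]
20. n11.sig = "vp"  [terminal]
21. n12.live = "vm"  [terminal]
22. n10.env = 23  [len(d.live) + 21]
23. n10.acc = "rvm"  ["r" ++ d.live]
24. n13.sig = "pn"  [terminal]
25. n6.key = -9  [C₀.env * 3 + 12]
26. n6.lab = true  [true]
27. n6.idx = 22  [B.acc + 4]
28. n14.acc = 16  [(if B₀.lab then B₀.idx else B₀.key) - 6]
29. n15.live = "qw"  [terminal]
30. n16.val = 26  [26]
31. n17.sig = "qk"  [terminal]
32. n18.off = true  [terminal]
33. n16.key = 30  [D.val * 2 - 22]
34. n16.depth = 11  [D.val - 15]
35. n16.live = -1  [len(c.sig) - 3]
36. n19.acc = 17  [D.live + D.depth + 7]
37. n20.lab = 1  [terminal]
38. n21.live = "nk"  [terminal]
39. n19.key = 8  [g.lab + 7]
40. n19.lab = false  [false]
41. n19.idx = 10  [B.acc * -2 + 44]
42. n14.key = 18  [len(d.live) + 16]
43. n14.lab = false  [B₁.lab == true]
44. n14.idx = 28  [D.key * -1 + 58]
45. n0.depth = -2  [D.depth - 6]
46. n0.tag = 18  [D.depth * -2 + 26]
47. n0.pre = false  [B₀.lab == false]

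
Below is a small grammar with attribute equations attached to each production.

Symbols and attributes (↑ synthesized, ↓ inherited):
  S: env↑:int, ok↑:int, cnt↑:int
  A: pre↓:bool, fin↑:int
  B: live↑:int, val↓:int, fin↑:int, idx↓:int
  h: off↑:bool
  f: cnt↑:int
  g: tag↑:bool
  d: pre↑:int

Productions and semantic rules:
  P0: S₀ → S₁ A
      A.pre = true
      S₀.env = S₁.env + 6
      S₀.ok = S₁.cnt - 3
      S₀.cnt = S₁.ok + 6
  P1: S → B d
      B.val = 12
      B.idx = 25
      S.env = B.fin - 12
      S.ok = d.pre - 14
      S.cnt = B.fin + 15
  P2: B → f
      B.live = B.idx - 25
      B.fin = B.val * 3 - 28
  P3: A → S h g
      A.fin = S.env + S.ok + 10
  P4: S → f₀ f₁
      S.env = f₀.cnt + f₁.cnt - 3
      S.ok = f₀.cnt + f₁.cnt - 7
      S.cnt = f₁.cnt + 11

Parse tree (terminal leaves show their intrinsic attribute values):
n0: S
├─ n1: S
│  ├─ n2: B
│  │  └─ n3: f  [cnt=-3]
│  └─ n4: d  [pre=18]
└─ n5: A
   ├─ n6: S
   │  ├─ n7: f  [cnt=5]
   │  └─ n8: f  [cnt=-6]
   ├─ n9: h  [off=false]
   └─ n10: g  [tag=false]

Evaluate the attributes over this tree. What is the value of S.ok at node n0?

20

1. n2.val = 12  [12]
2. n2.idx = 25  [25]
3. n3.cnt = -3  [terminal]
4. n2.live = 0  [B.idx - 25]
5. n2.fin = 8  [B.val * 3 - 28]
6. n4.pre = 18  [terminal]
7. n1.env = -4  [B.fin - 12]
8. n1.ok = 4  [d.pre - 14]
9. n1.cnt = 23  [B.fin + 15]
10. n5.pre = true  [true]
11. n7.cnt = 5  [terminal]
12. n8.cnt = -6  [terminal]
13. n6.env = -4  [f₀.cnt + f₁.cnt - 3]
14. n6.ok = -8  [f₀.cnt + f₁.cnt - 7]
15. n6.cnt = 5  [f₁.cnt + 11]
16. n9.off = false  [terminal]
17. n10.tag = false  [terminal]
18. n5.fin = -2  [S.env + S.ok + 10]
19. n0.env = 2  [S₁.env + 6]
20. n0.ok = 20  [S₁.cnt - 3]
21. n0.cnt = 10  [S₁.ok + 6]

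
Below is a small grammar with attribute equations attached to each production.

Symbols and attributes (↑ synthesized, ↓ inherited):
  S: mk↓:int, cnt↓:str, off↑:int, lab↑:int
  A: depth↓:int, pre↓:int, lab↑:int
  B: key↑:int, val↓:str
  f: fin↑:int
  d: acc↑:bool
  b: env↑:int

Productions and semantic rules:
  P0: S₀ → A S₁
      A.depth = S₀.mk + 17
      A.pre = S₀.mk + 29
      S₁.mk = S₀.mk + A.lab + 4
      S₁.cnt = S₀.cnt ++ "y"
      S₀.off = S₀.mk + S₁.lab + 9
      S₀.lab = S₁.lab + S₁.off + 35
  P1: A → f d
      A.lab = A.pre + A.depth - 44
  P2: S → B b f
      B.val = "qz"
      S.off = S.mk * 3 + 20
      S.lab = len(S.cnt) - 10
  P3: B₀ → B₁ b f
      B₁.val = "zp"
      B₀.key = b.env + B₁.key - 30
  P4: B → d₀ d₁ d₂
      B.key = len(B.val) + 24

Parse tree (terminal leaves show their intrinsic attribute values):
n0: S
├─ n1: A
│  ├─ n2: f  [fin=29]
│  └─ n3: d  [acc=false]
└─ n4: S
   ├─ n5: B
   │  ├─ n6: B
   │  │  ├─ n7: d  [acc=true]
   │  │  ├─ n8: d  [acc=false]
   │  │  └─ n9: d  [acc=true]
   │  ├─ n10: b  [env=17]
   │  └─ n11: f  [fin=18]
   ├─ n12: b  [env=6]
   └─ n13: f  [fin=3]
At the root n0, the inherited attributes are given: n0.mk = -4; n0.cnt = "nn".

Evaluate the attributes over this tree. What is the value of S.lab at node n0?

1. n0.mk = -4  [given at root]
2. n0.cnt = "nn"  [given at root]
3. n1.depth = 13  [S₀.mk + 17]
4. n1.pre = 25  [S₀.mk + 29]
5. n2.fin = 29  [terminal]
6. n3.acc = false  [terminal]
7. n1.lab = -6  [A.pre + A.depth - 44]
8. n4.mk = -6  [S₀.mk + A.lab + 4]
9. n4.cnt = "nny"  [S₀.cnt ++ "y"]
10. n5.val = "qz"  ["qz"]
11. n6.val = "zp"  ["zp"]
12. n7.acc = true  [terminal]
13. n8.acc = false  [terminal]
14. n9.acc = true  [terminal]
15. n6.key = 26  [len(B.val) + 24]
16. n10.env = 17  [terminal]
17. n11.fin = 18  [terminal]
18. n5.key = 13  [b.env + B₁.key - 30]
19. n12.env = 6  [terminal]
20. n13.fin = 3  [terminal]
21. n4.off = 2  [S.mk * 3 + 20]
22. n4.lab = -7  [len(S.cnt) - 10]
23. n0.off = -2  [S₀.mk + S₁.lab + 9]
24. n0.lab = 30  [S₁.lab + S₁.off + 35]

30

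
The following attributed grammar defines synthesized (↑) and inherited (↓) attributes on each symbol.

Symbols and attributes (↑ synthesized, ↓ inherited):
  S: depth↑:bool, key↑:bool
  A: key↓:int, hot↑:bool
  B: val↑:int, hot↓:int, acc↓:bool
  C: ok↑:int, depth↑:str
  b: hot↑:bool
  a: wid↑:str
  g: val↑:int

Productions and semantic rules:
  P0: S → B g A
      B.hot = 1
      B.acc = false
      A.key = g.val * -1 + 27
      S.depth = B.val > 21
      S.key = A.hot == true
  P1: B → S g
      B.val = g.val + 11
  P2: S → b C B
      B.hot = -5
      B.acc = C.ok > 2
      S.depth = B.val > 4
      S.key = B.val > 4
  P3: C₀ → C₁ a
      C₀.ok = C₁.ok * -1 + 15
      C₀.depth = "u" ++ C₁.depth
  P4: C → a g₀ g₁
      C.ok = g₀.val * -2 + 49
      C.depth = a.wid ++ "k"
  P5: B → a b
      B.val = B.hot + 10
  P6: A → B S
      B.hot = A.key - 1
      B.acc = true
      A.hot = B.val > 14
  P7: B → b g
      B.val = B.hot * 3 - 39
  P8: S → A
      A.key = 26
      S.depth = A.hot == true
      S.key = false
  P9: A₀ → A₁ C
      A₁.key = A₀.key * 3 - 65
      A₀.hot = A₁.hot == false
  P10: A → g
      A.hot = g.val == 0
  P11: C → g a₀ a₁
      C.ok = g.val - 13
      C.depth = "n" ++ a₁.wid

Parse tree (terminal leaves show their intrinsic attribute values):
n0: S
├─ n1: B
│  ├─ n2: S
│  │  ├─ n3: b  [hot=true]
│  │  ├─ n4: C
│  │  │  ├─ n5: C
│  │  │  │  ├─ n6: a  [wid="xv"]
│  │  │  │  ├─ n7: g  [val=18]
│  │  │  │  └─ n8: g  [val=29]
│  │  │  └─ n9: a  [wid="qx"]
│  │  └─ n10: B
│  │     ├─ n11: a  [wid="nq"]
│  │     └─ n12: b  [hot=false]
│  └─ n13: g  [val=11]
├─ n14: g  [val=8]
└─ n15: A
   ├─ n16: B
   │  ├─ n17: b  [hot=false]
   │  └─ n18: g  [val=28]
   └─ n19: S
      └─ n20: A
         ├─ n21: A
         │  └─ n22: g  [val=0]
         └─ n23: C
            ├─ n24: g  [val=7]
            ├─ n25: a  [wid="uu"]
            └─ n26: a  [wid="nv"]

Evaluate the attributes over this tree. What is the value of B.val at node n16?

15

1. n1.hot = 1  [1]
2. n1.acc = false  [false]
3. n3.hot = true  [terminal]
4. n6.wid = "xv"  [terminal]
5. n7.val = 18  [terminal]
6. n8.val = 29  [terminal]
7. n5.ok = 13  [g₀.val * -2 + 49]
8. n5.depth = "xvk"  [a.wid ++ "k"]
9. n9.wid = "qx"  [terminal]
10. n4.ok = 2  [C₁.ok * -1 + 15]
11. n4.depth = "uxvk"  ["u" ++ C₁.depth]
12. n10.hot = -5  [-5]
13. n10.acc = false  [C.ok > 2]
14. n11.wid = "nq"  [terminal]
15. n12.hot = false  [terminal]
16. n10.val = 5  [B.hot + 10]
17. n2.depth = true  [B.val > 4]
18. n2.key = true  [B.val > 4]
19. n13.val = 11  [terminal]
20. n1.val = 22  [g.val + 11]
21. n14.val = 8  [terminal]
22. n15.key = 19  [g.val * -1 + 27]
23. n16.hot = 18  [A.key - 1]
24. n16.acc = true  [true]
25. n17.hot = false  [terminal]
26. n18.val = 28  [terminal]
27. n16.val = 15  [B.hot * 3 - 39]
28. n20.key = 26  [26]
29. n21.key = 13  [A₀.key * 3 - 65]
30. n22.val = 0  [terminal]
31. n21.hot = true  [g.val == 0]
32. n24.val = 7  [terminal]
33. n25.wid = "uu"  [terminal]
34. n26.wid = "nv"  [terminal]
35. n23.ok = -6  [g.val - 13]
36. n23.depth = "nnv"  ["n" ++ a₁.wid]
37. n20.hot = false  [A₁.hot == false]
38. n19.depth = false  [A.hot == true]
39. n19.key = false  [false]
40. n15.hot = true  [B.val > 14]
41. n0.depth = true  [B.val > 21]
42. n0.key = true  [A.hot == true]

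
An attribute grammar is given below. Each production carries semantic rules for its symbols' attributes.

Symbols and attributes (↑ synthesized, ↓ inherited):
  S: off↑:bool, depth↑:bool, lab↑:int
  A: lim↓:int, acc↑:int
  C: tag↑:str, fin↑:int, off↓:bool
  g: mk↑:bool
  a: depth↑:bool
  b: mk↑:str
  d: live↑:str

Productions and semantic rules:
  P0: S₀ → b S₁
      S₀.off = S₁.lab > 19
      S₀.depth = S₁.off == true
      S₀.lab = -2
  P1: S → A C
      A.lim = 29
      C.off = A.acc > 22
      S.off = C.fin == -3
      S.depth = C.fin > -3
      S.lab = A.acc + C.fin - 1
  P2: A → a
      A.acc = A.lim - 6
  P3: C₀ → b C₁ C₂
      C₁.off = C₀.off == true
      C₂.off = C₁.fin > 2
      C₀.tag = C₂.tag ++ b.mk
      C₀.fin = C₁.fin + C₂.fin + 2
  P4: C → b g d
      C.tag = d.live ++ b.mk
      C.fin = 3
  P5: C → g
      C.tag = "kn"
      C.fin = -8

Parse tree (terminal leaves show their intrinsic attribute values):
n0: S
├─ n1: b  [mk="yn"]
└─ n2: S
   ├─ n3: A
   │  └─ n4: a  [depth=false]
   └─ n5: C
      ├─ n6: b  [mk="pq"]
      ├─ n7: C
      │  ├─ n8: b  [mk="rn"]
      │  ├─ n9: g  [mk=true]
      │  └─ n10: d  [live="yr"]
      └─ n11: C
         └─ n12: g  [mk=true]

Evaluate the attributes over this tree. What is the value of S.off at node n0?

false

1. n1.mk = "yn"  [terminal]
2. n3.lim = 29  [29]
3. n4.depth = false  [terminal]
4. n3.acc = 23  [A.lim - 6]
5. n5.off = true  [A.acc > 22]
6. n6.mk = "pq"  [terminal]
7. n7.off = true  [C₀.off == true]
8. n8.mk = "rn"  [terminal]
9. n9.mk = true  [terminal]
10. n10.live = "yr"  [terminal]
11. n7.tag = "yrrn"  [d.live ++ b.mk]
12. n7.fin = 3  [3]
13. n11.off = true  [C₁.fin > 2]
14. n12.mk = true  [terminal]
15. n11.tag = "kn"  ["kn"]
16. n11.fin = -8  [-8]
17. n5.tag = "knpq"  [C₂.tag ++ b.mk]
18. n5.fin = -3  [C₁.fin + C₂.fin + 2]
19. n2.off = true  [C.fin == -3]
20. n2.depth = false  [C.fin > -3]
21. n2.lab = 19  [A.acc + C.fin - 1]
22. n0.off = false  [S₁.lab > 19]
23. n0.depth = true  [S₁.off == true]
24. n0.lab = -2  [-2]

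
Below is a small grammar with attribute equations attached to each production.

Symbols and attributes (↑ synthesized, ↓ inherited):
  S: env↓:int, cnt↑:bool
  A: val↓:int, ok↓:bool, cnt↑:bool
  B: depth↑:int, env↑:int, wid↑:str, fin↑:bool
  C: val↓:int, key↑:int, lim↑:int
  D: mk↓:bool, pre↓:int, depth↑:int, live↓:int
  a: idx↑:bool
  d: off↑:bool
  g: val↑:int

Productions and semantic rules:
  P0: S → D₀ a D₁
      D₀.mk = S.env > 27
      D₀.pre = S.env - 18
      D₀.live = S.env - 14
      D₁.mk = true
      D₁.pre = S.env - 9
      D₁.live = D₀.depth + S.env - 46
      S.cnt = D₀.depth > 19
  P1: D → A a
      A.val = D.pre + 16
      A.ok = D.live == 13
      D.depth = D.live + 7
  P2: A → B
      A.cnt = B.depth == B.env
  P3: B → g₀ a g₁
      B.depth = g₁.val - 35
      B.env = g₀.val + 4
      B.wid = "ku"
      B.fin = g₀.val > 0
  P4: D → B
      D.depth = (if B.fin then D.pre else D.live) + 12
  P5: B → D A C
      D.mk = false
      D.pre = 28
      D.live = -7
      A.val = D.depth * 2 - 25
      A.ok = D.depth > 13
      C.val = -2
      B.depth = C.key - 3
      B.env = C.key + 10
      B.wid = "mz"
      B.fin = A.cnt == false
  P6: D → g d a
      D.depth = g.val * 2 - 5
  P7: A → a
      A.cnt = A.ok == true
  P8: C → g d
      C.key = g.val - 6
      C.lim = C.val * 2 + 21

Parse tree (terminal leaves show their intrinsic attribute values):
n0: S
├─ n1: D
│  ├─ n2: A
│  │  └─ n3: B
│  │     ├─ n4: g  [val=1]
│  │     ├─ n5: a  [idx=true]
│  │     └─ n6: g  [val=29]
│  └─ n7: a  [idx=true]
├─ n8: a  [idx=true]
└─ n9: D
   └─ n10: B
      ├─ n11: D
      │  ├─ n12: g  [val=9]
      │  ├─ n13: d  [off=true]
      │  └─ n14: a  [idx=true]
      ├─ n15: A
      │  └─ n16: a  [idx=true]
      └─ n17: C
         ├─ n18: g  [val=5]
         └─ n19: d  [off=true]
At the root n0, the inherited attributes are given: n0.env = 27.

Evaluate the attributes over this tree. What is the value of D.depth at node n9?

30

1. n0.env = 27  [given at root]
2. n1.mk = false  [S.env > 27]
3. n1.pre = 9  [S.env - 18]
4. n1.live = 13  [S.env - 14]
5. n2.val = 25  [D.pre + 16]
6. n2.ok = true  [D.live == 13]
7. n4.val = 1  [terminal]
8. n5.idx = true  [terminal]
9. n6.val = 29  [terminal]
10. n3.depth = -6  [g₁.val - 35]
11. n3.env = 5  [g₀.val + 4]
12. n3.wid = "ku"  ["ku"]
13. n3.fin = true  [g₀.val > 0]
14. n2.cnt = false  [B.depth == B.env]
15. n7.idx = true  [terminal]
16. n1.depth = 20  [D.live + 7]
17. n8.idx = true  [terminal]
18. n9.mk = true  [true]
19. n9.pre = 18  [S.env - 9]
20. n9.live = 1  [D₀.depth + S.env - 46]
21. n11.mk = false  [false]
22. n11.pre = 28  [28]
23. n11.live = -7  [-7]
24. n12.val = 9  [terminal]
25. n13.off = true  [terminal]
26. n14.idx = true  [terminal]
27. n11.depth = 13  [g.val * 2 - 5]
28. n15.val = 1  [D.depth * 2 - 25]
29. n15.ok = false  [D.depth > 13]
30. n16.idx = true  [terminal]
31. n15.cnt = false  [A.ok == true]
32. n17.val = -2  [-2]
33. n18.val = 5  [terminal]
34. n19.off = true  [terminal]
35. n17.key = -1  [g.val - 6]
36. n17.lim = 17  [C.val * 2 + 21]
37. n10.depth = -4  [C.key - 3]
38. n10.env = 9  [C.key + 10]
39. n10.wid = "mz"  ["mz"]
40. n10.fin = true  [A.cnt == false]
41. n9.depth = 30  [(if B.fin then D.pre else D.live) + 12]
42. n0.cnt = true  [D₀.depth > 19]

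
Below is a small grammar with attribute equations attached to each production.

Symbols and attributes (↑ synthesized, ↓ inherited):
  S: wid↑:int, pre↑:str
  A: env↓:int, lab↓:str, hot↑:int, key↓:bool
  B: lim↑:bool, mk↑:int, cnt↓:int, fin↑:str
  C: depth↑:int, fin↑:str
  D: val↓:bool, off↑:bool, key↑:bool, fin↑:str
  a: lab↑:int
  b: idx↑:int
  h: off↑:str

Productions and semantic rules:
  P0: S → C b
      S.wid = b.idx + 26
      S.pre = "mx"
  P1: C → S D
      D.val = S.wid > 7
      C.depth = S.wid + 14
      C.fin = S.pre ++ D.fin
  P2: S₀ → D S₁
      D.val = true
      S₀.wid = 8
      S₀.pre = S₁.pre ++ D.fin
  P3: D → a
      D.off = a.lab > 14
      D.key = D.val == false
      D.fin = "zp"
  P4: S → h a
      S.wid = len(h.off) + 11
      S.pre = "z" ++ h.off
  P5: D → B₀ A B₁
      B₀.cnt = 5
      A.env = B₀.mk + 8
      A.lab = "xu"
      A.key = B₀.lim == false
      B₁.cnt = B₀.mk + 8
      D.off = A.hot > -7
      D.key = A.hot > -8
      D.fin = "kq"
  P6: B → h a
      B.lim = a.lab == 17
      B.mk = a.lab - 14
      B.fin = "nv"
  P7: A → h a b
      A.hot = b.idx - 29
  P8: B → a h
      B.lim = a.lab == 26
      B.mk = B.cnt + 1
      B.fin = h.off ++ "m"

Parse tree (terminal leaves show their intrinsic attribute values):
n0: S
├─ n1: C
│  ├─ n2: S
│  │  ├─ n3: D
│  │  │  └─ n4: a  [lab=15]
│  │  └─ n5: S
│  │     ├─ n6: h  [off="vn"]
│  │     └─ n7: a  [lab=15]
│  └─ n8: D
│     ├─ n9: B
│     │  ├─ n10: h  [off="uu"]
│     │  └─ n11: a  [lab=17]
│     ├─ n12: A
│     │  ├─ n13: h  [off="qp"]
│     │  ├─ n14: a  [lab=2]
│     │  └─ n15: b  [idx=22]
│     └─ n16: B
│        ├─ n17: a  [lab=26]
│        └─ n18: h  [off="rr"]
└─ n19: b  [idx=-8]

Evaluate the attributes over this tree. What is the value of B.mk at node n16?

1. n3.val = true  [true]
2. n4.lab = 15  [terminal]
3. n3.off = true  [a.lab > 14]
4. n3.key = false  [D.val == false]
5. n3.fin = "zp"  ["zp"]
6. n6.off = "vn"  [terminal]
7. n7.lab = 15  [terminal]
8. n5.wid = 13  [len(h.off) + 11]
9. n5.pre = "zvn"  ["z" ++ h.off]
10. n2.wid = 8  [8]
11. n2.pre = "zvnzp"  [S₁.pre ++ D.fin]
12. n8.val = true  [S.wid > 7]
13. n9.cnt = 5  [5]
14. n10.off = "uu"  [terminal]
15. n11.lab = 17  [terminal]
16. n9.lim = true  [a.lab == 17]
17. n9.mk = 3  [a.lab - 14]
18. n9.fin = "nv"  ["nv"]
19. n12.env = 11  [B₀.mk + 8]
20. n12.lab = "xu"  ["xu"]
21. n12.key = false  [B₀.lim == false]
22. n13.off = "qp"  [terminal]
23. n14.lab = 2  [terminal]
24. n15.idx = 22  [terminal]
25. n12.hot = -7  [b.idx - 29]
26. n16.cnt = 11  [B₀.mk + 8]
27. n17.lab = 26  [terminal]
28. n18.off = "rr"  [terminal]
29. n16.lim = true  [a.lab == 26]
30. n16.mk = 12  [B.cnt + 1]
31. n16.fin = "rrm"  [h.off ++ "m"]
32. n8.off = false  [A.hot > -7]
33. n8.key = true  [A.hot > -8]
34. n8.fin = "kq"  ["kq"]
35. n1.depth = 22  [S.wid + 14]
36. n1.fin = "zvnzpkq"  [S.pre ++ D.fin]
37. n19.idx = -8  [terminal]
38. n0.wid = 18  [b.idx + 26]
39. n0.pre = "mx"  ["mx"]

12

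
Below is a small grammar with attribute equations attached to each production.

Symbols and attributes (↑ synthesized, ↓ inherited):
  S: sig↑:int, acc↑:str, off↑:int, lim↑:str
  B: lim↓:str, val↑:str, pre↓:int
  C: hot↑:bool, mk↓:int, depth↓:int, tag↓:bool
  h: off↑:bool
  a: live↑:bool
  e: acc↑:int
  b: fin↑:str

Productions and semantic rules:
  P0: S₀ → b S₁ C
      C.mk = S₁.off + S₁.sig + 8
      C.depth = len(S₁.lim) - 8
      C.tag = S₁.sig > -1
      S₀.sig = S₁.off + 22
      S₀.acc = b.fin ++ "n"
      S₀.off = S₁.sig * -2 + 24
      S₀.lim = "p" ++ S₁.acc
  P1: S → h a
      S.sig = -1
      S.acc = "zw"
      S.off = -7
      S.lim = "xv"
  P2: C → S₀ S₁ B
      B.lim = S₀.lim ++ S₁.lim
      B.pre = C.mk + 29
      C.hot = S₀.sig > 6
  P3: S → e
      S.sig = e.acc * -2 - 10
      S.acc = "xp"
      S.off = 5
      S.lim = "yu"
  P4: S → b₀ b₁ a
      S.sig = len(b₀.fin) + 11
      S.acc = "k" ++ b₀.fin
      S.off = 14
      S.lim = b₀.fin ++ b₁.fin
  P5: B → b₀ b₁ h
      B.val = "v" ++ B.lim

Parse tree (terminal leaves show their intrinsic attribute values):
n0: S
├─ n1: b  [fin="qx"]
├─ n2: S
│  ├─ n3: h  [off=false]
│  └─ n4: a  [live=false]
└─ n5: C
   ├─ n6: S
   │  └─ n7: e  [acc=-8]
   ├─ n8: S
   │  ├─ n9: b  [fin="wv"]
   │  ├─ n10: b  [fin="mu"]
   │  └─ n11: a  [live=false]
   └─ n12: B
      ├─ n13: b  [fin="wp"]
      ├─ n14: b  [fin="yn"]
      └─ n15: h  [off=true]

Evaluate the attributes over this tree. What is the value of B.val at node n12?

1. n1.fin = "qx"  [terminal]
2. n3.off = false  [terminal]
3. n4.live = false  [terminal]
4. n2.sig = -1  [-1]
5. n2.acc = "zw"  ["zw"]
6. n2.off = -7  [-7]
7. n2.lim = "xv"  ["xv"]
8. n5.mk = 0  [S₁.off + S₁.sig + 8]
9. n5.depth = -6  [len(S₁.lim) - 8]
10. n5.tag = false  [S₁.sig > -1]
11. n7.acc = -8  [terminal]
12. n6.sig = 6  [e.acc * -2 - 10]
13. n6.acc = "xp"  ["xp"]
14. n6.off = 5  [5]
15. n6.lim = "yu"  ["yu"]
16. n9.fin = "wv"  [terminal]
17. n10.fin = "mu"  [terminal]
18. n11.live = false  [terminal]
19. n8.sig = 13  [len(b₀.fin) + 11]
20. n8.acc = "kwv"  ["k" ++ b₀.fin]
21. n8.off = 14  [14]
22. n8.lim = "wvmu"  [b₀.fin ++ b₁.fin]
23. n12.lim = "yuwvmu"  [S₀.lim ++ S₁.lim]
24. n12.pre = 29  [C.mk + 29]
25. n13.fin = "wp"  [terminal]
26. n14.fin = "yn"  [terminal]
27. n15.off = true  [terminal]
28. n12.val = "vyuwvmu"  ["v" ++ B.lim]
29. n5.hot = false  [S₀.sig > 6]
30. n0.sig = 15  [S₁.off + 22]
31. n0.acc = "qxn"  [b.fin ++ "n"]
32. n0.off = 26  [S₁.sig * -2 + 24]
33. n0.lim = "pzw"  ["p" ++ S₁.acc]

"vyuwvmu"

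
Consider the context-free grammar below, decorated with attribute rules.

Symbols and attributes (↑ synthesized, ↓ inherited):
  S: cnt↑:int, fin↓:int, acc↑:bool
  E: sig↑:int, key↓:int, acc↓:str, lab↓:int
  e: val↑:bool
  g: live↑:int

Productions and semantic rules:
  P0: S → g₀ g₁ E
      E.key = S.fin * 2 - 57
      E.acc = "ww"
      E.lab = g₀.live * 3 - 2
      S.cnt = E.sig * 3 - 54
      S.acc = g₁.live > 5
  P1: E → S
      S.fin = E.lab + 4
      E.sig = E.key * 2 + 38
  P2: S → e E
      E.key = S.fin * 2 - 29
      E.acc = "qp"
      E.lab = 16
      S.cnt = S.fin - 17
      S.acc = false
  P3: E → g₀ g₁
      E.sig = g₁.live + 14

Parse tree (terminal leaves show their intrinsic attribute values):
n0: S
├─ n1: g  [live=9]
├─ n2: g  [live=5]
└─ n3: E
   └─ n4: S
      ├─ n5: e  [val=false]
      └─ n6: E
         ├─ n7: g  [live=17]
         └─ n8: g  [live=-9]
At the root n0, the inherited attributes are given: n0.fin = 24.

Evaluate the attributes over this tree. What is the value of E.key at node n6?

29

1. n0.fin = 24  [given at root]
2. n1.live = 9  [terminal]
3. n2.live = 5  [terminal]
4. n3.key = -9  [S.fin * 2 - 57]
5. n3.acc = "ww"  ["ww"]
6. n3.lab = 25  [g₀.live * 3 - 2]
7. n4.fin = 29  [E.lab + 4]
8. n5.val = false  [terminal]
9. n6.key = 29  [S.fin * 2 - 29]
10. n6.acc = "qp"  ["qp"]
11. n6.lab = 16  [16]
12. n7.live = 17  [terminal]
13. n8.live = -9  [terminal]
14. n6.sig = 5  [g₁.live + 14]
15. n4.cnt = 12  [S.fin - 17]
16. n4.acc = false  [false]
17. n3.sig = 20  [E.key * 2 + 38]
18. n0.cnt = 6  [E.sig * 3 - 54]
19. n0.acc = false  [g₁.live > 5]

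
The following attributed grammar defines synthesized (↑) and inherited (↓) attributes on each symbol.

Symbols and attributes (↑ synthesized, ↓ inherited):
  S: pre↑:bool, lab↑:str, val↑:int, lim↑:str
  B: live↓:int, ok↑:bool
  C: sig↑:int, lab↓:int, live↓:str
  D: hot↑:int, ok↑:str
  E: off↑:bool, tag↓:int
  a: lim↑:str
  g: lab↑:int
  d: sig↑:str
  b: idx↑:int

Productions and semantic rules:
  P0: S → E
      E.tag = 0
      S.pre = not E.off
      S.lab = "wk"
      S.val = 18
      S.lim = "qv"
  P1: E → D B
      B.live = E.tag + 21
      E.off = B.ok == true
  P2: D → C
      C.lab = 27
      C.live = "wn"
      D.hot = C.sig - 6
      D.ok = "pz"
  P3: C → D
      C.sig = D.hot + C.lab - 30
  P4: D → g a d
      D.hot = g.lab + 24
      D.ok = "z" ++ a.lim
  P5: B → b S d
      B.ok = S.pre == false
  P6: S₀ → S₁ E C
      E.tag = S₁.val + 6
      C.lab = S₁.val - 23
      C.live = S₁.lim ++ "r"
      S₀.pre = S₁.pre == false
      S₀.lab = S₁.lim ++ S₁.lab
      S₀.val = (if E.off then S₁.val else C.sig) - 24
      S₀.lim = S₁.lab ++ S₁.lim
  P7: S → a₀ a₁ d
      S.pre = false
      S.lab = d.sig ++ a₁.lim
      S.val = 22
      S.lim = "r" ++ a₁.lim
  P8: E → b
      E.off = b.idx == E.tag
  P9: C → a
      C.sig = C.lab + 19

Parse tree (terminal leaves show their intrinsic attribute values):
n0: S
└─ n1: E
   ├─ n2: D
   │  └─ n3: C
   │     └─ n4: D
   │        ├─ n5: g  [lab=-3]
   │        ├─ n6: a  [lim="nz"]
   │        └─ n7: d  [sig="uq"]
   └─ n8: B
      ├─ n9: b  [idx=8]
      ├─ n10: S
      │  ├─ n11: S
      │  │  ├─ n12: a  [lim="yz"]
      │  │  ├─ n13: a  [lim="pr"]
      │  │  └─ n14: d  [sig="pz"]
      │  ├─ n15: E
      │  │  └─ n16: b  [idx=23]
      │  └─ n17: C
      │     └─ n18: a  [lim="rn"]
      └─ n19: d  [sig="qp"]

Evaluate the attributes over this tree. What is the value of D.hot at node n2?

1. n1.tag = 0  [0]
2. n3.lab = 27  [27]
3. n3.live = "wn"  ["wn"]
4. n5.lab = -3  [terminal]
5. n6.lim = "nz"  [terminal]
6. n7.sig = "uq"  [terminal]
7. n4.hot = 21  [g.lab + 24]
8. n4.ok = "znz"  ["z" ++ a.lim]
9. n3.sig = 18  [D.hot + C.lab - 30]
10. n2.hot = 12  [C.sig - 6]
11. n2.ok = "pz"  ["pz"]
12. n8.live = 21  [E.tag + 21]
13. n9.idx = 8  [terminal]
14. n12.lim = "yz"  [terminal]
15. n13.lim = "pr"  [terminal]
16. n14.sig = "pz"  [terminal]
17. n11.pre = false  [false]
18. n11.lab = "pzpr"  [d.sig ++ a₁.lim]
19. n11.val = 22  [22]
20. n11.lim = "rpr"  ["r" ++ a₁.lim]
21. n15.tag = 28  [S₁.val + 6]
22. n16.idx = 23  [terminal]
23. n15.off = false  [b.idx == E.tag]
24. n17.lab = -1  [S₁.val - 23]
25. n17.live = "rprr"  [S₁.lim ++ "r"]
26. n18.lim = "rn"  [terminal]
27. n17.sig = 18  [C.lab + 19]
28. n10.pre = true  [S₁.pre == false]
29. n10.lab = "rprpzpr"  [S₁.lim ++ S₁.lab]
30. n10.val = -6  [(if E.off then S₁.val else C.sig) - 24]
31. n10.lim = "pzprrpr"  [S₁.lab ++ S₁.lim]
32. n19.sig = "qp"  [terminal]
33. n8.ok = false  [S.pre == false]
34. n1.off = false  [B.ok == true]
35. n0.pre = true  [not E.off]
36. n0.lab = "wk"  ["wk"]
37. n0.val = 18  [18]
38. n0.lim = "qv"  ["qv"]

12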